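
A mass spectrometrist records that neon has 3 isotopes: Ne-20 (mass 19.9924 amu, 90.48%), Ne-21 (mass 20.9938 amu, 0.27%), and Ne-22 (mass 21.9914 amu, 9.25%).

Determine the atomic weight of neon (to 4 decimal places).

Average mass = Σ (abundance × isotope mass) = 0.9048 × 19.9924 + 0.0027 × 20.9938 + 0.0925 × 21.9914
= 18.08912 + 0.05668 + 2.03420 = 20.18000 amu

20.1800 amu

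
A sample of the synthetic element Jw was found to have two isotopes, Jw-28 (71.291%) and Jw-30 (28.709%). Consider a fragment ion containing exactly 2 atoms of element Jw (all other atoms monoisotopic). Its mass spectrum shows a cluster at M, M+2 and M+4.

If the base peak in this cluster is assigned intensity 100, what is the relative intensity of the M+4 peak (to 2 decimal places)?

16.22

(0.71291 + 0.28709)^2 gives M 0.5082, M+2 0.4093, M+4 0.0824; the largest is M.
P(M) = C(2,0) × 0.71291^2 × 0.28709^0 = 1 × 0.50824067 × 1.0000 = 0.508241 (base)
P(M+4) = C(2,2) × 0.71291^0 × 0.28709^2 = 1 × 1.0000 × 0.08242067 = 0.082421
Relative intensity = 0.082421 / 0.508241 × 100 = 16.22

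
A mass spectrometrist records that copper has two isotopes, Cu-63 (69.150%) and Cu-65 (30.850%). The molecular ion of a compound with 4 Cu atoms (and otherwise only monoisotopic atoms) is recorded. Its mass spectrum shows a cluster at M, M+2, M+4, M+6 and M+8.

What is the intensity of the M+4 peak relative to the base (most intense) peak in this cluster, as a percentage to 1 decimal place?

66.9%

Binomial terms of (0.69150 + 0.30850)^4: M 0.2286, M+2 0.4080, M+4 0.2731, M+6 0.0812, M+8 0.0091 → M+2 is the base peak.
P(M+2) = C(4,1) × 0.69150^3 × 0.30850^1 = 4 × 0.33065611 × 0.3085 = 0.408030 (base)
P(M+4) = C(4,2) × 0.69150^2 × 0.30850^2 = 6 × 0.47817225 × 0.09517225 = 0.273052
Relative intensity = 0.273052 / 0.408030 × 100 = 66.9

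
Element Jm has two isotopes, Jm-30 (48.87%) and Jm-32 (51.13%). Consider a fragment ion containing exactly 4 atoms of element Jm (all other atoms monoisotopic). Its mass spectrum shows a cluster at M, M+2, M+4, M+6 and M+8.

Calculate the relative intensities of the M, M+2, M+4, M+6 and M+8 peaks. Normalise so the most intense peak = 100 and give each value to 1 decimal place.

The 4 Jm atoms are independent, so intensities follow the terms of (0.4887 + 0.5113)^4.
P(M) = 0.4887^4 = 0.057039
P(M+2) = 4 × 0.4887^3 × 0.5113^1 = 0.238706
P(M+4) = 6 × 0.4887^2 × 0.5113^2 = 0.374617
P(M+6) = 4 × 0.4887^1 × 0.5113^3 = 0.261294
P(M+8) = 0.5113^4 = 0.068344
The M+4 peak is largest (0.374617); scaling to 100 gives 15.2 : 63.7 : 100.0 : 69.7 : 18.2.

15.2 : 63.7 : 100.0 : 69.7 : 18.2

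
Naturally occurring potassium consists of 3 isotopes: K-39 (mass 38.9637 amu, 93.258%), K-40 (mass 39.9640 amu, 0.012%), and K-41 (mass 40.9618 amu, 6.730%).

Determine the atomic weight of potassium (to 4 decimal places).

39.0983 amu

Weight each isotope mass by its fractional abundance: 0.93258 × 38.9637 + 0.00012 × 39.9640 + 0.06730 × 40.9618
= 36.33677 + 0.00480 + 2.75673 = 39.09830 amu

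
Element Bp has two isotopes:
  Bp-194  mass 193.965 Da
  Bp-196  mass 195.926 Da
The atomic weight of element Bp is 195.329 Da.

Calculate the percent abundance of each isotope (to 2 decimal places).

Let x be the fractional abundance of Bp-194; then Bp-196 has abundance 1 − x.
193.965·x + 195.926·(1 − x) = 195.329
(193.965 − 195.926)·x = 195.329 − 195.926
x = -0.597 / -1.961 = 0.30444 → 30.44% Bp-194, 69.56% Bp-196.

Bp-194: 30.44%, Bp-196: 69.56%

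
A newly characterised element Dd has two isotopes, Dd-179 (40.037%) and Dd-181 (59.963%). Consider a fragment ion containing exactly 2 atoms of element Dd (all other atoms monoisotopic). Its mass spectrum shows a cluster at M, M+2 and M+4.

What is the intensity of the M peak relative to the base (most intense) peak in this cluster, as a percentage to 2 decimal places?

Binomial terms of (0.40037 + 0.59963)^2: M 0.1603, M+2 0.4801, M+4 0.3596 → M+2 is the base peak.
P(M+2) = C(2,1) × 0.40037^1 × 0.59963^1 = 2 × 0.40037 × 0.59963 = 0.480148 (base)
P(M) = C(2,0) × 0.40037^2 × 0.59963^0 = 1 × 0.16029614 × 1.0000 = 0.160296
Relative intensity = 0.160296 / 0.480148 × 100 = 33.38

33.38%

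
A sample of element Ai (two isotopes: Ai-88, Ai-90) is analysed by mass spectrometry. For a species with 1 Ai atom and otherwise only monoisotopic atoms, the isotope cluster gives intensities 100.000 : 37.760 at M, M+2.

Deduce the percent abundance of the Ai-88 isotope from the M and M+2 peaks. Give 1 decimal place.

If p is the fraction of Ai that is Ai-88, then I(M+2)/I(M) = [C(1,1)·p^0·(1−p)] / p^1 = 1·(1−p)/p = 37.760/100.000 = 0.3776
(1−p)/p = 0.3776/1 = 0.3776  ⇒  p = 1/(1 + 0.3776) = 0.7259
Ai-88: 72.6%, Ai-90: 27.4%.

72.6%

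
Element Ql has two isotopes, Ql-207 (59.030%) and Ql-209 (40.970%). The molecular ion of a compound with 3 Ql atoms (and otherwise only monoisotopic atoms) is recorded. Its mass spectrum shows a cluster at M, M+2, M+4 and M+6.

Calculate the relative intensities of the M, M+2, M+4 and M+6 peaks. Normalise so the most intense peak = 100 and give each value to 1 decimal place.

48.0 : 100.0 : 69.4 : 16.1

Each Ql atom is independently Ql-207 (p = 0.59030) or Ql-209 (q = 0.40970); the cluster is the binomial expansion (p + q)^3.
P(M) = 0.59030^3 = 0.205692
P(M+2) = 3 × 0.59030^2 × 0.40970^1 = 0.428285
P(M+4) = 3 × 0.59030^1 × 0.40970^2 = 0.297253
P(M+6) = 0.40970^3 = 0.068770
The M+2 peak is largest (0.428285); scaling to 100 gives 48.0 : 100.0 : 69.4 : 16.1.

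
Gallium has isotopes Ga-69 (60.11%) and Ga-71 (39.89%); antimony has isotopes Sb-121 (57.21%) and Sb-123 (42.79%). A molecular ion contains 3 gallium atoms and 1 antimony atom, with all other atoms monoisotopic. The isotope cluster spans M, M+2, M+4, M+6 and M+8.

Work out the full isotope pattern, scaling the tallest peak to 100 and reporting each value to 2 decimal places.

Gallium pattern (n=3): 0.21719018 : 0.43239309 : 0.28694328 : 0.06347345
Antimony pattern (n=1): 0.5721 : 0.4279
Convolve the two distributions (both contribute in 2-u steps):
  M: 0.21719018×0.5721 = 0.124255
  M+2: 0.21719018×0.4279 + 0.43239309×0.5721 = 0.340308
  M+4: 0.43239309×0.4279 + 0.28694328×0.5721 = 0.349181
  M+6: 0.28694328×0.4279 + 0.06347345×0.5721 = 0.159096
  M+8: 0.06347345×0.4279 = 0.027160
Scale to base peak (0.349181) = 100: 35.58 : 97.46 : 100.00 : 45.56 : 7.78

35.58 : 97.46 : 100.00 : 45.56 : 7.78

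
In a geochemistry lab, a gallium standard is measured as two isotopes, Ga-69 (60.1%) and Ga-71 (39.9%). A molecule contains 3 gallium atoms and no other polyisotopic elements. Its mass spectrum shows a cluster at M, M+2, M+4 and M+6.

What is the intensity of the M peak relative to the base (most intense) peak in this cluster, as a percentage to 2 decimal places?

Binomial terms of (0.601 + 0.399)^3: M 0.2171, M+2 0.4324, M+4 0.2870, M+6 0.0635 → M+2 is the base peak.
P(M+2) = C(3,1) × 0.601^2 × 0.399^1 = 3 × 0.361201 × 0.3990 = 0.432358 (base)
P(M) = C(3,0) × 0.601^3 × 0.399^0 = 1 × 0.2170818 × 1.0000 = 0.217082
Relative intensity = 0.217082 / 0.432358 × 100 = 50.21

50.21%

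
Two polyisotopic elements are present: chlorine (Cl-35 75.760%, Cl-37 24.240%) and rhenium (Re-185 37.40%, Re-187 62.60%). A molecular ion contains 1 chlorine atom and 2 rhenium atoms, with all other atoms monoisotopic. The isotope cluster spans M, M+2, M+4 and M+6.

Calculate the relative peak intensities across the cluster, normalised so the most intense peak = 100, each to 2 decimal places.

Chlorine pattern (n=1): 0.7576 : 0.2424
Rhenium pattern (n=2): 0.139876 : 0.468248 : 0.391876
Convolve the two distributions (both contribute in 2-u steps):
  M: 0.7576×0.139876 = 0.105970
  M+2: 0.7576×0.468248 + 0.2424×0.139876 = 0.388651
  M+4: 0.7576×0.391876 + 0.2424×0.468248 = 0.410389
  M+6: 0.2424×0.391876 = 0.094991
Scale to base peak (0.410389) = 100: 25.82 : 94.70 : 100.00 : 23.15

25.82 : 94.70 : 100.00 : 23.15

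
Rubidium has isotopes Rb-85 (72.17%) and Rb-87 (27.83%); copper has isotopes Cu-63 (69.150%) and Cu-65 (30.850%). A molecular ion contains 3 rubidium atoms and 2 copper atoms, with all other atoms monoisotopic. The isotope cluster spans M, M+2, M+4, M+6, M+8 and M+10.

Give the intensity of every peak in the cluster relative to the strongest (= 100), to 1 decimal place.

Rubidium pattern (n=3): 0.37589809 : 0.43485841 : 0.16768892 : 0.02155458
Copper pattern (n=2): 0.47817225 : 0.4266555 : 0.09517225
Convolve the two distributions (both contribute in 2-u steps):
  M: 0.37589809×0.47817225 = 0.179744
  M+2: 0.37589809×0.4266555 + 0.43485841×0.47817225 = 0.368316
  M+4: 0.37589809×0.09517225 + 0.43485841×0.4266555 + 0.16768892×0.47817225 = 0.301494
  M+6: 0.43485841×0.09517225 + 0.16768892×0.4266555 + 0.02155458×0.47817225 = 0.123239
  M+8: 0.16768892×0.09517225 + 0.02155458×0.4266555 = 0.025156
  M+10: 0.02155458×0.09517225 = 0.002051
Scale to base peak (0.368316) = 100: 48.8 : 100.0 : 81.9 : 33.5 : 6.8 : 0.6

48.8 : 100.0 : 81.9 : 33.5 : 6.8 : 0.6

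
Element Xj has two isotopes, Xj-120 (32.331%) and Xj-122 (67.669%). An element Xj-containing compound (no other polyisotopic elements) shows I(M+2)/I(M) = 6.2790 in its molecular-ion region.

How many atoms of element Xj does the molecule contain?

The M+2/M ratio from n Xj atoms is n · q/p = n · 0.67669/0.32331.
n = 6.2790 × 0.32331/0.67669 = 3.00 ≈ 3

3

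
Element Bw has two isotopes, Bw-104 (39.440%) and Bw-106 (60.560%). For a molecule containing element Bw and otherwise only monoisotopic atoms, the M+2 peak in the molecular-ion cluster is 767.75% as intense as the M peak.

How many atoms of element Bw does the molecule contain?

With n Bw atoms, P(M+2)/P(M) = C(n,1)·p^(n−1)q / p^n = n·q/p = n · 0.60560/0.39440.
n = 7.6775 × 0.39440/0.60560 = 5.00 ≈ 5

5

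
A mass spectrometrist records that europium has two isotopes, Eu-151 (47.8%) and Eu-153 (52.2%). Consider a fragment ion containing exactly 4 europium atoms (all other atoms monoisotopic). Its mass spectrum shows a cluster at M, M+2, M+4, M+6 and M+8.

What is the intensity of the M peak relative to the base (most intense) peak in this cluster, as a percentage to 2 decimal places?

13.98%

Binomial terms of (0.478 + 0.522)^4: M 0.0522, M+2 0.2280, M+4 0.3735, M+6 0.2720, M+8 0.0742 → M+4 is the base peak.
P(M+4) = C(4,2) × 0.478^2 × 0.522^2 = 6 × 0.228484 × 0.272484 = 0.373549 (base)
P(M) = C(4,0) × 0.478^4 × 0.522^0 = 1 × 0.05220494 × 1.0000 = 0.052205
Relative intensity = 0.052205 / 0.373549 × 100 = 13.98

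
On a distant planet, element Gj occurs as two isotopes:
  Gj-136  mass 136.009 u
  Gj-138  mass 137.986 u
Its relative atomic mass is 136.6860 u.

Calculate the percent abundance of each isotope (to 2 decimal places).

Gj-136: 65.76%, Gj-138: 34.24%

With x = fraction of Gj-136 (so Gj-138 is 1 − x):
136.009·x + 137.986·(1 − x) = 136.6860
(136.009 − 137.986)·x = 136.6860 − 137.986
x = -1.3000 / -1.977 = 0.65756 → 65.76% Gj-136, 34.24% Gj-138.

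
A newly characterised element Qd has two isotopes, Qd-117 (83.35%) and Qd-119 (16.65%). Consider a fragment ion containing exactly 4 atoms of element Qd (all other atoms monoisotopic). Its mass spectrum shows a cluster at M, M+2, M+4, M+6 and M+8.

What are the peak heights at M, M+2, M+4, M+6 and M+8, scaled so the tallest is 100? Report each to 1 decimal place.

Expanding (0.8335 + 0.1665)^4:
P(M) = 0.8335^4 = 0.482639
P(M+2) = 4 × 0.8335^3 × 0.1665^1 = 0.385648
P(M+4) = 6 × 0.8335^2 × 0.1665^2 = 0.115556
P(M+6) = 4 × 0.8335^1 × 0.1665^3 = 0.015389
P(M+8) = 0.1665^4 = 0.000769
The M peak is largest (0.482639); scaling to 100 gives 100.0 : 79.9 : 23.9 : 3.2 : 0.2.

100.0 : 79.9 : 23.9 : 3.2 : 0.2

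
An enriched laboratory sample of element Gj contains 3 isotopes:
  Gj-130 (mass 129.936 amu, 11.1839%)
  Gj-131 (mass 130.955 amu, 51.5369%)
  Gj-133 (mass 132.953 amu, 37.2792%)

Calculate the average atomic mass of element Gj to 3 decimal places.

Weight each isotope mass by its fractional abundance: 0.111839 × 129.936 + 0.515369 × 130.955 + 0.372792 × 132.953
= 14.5319 + 67.4901 + 49.5638 = 131.5858 amu

131.586 amu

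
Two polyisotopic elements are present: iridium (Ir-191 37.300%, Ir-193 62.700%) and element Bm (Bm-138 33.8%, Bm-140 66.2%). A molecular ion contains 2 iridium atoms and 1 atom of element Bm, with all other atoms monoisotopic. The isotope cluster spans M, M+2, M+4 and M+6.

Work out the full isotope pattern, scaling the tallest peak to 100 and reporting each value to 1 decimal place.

Iridium pattern (n=2): 0.139129 : 0.467742 : 0.393129
Element Bm pattern (n=1): 0.3380 : 0.6620
Convolve the two distributions (both contribute in 2-u steps):
  M: 0.139129×0.3380 = 0.047026
  M+2: 0.139129×0.6620 + 0.467742×0.3380 = 0.250200
  M+4: 0.467742×0.6620 + 0.393129×0.3380 = 0.442523
  M+6: 0.393129×0.6620 = 0.260251
Scale to base peak (0.442523) = 100: 10.6 : 56.5 : 100.0 : 58.8

10.6 : 56.5 : 100.0 : 58.8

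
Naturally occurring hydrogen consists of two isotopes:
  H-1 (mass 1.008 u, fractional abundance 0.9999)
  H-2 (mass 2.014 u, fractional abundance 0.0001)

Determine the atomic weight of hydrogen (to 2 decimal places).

1.01 u

The abundance-weighted mean is 0.9999 × 1.008 + 0.0001 × 2.014
= 1.0079 + 0.0002 = 1.0081 u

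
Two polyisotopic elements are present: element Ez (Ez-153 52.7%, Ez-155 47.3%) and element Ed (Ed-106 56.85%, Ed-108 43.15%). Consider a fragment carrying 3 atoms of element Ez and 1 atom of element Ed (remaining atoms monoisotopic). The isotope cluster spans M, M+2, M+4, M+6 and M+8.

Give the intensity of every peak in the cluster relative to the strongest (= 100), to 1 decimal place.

Element Ez pattern (n=3): 0.14636318 : 0.39409745 : 0.35371555 : 0.10582382
Element Ed pattern (n=1): 0.5685 : 0.4315
Convolve the two distributions (both contribute in 2-u steps):
  M: 0.14636318×0.5685 = 0.083207
  M+2: 0.14636318×0.4315 + 0.39409745×0.5685 = 0.287200
  M+4: 0.39409745×0.4315 + 0.35371555×0.5685 = 0.371140
  M+6: 0.35371555×0.4315 + 0.10582382×0.5685 = 0.212789
  M+8: 0.10582382×0.4315 = 0.045663
Scale to base peak (0.371140) = 100: 22.4 : 77.4 : 100.0 : 57.3 : 12.3

22.4 : 77.4 : 100.0 : 57.3 : 12.3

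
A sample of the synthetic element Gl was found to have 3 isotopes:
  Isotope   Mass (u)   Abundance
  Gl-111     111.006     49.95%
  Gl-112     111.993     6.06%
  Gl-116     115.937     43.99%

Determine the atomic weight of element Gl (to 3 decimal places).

Ar = Σ fᵢ·mᵢ = 0.4995 × 111.006 + 0.0606 × 111.993 + 0.4399 × 115.937
= 55.4475 + 6.7868 + 51.0007 = 113.2350 u

113.235 u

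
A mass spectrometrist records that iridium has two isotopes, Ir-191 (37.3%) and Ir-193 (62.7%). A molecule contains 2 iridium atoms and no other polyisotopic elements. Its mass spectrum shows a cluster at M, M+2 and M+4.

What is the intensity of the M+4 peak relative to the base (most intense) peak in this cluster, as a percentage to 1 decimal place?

(0.373 + 0.627)^2 gives M 0.1391, M+2 0.4677, M+4 0.3931; the largest is M+2.
P(M+2) = C(2,1) × 0.373^1 × 0.627^1 = 2 × 0.3730 × 0.6270 = 0.467742 (base)
P(M+4) = C(2,2) × 0.373^0 × 0.627^2 = 1 × 1.0000 × 0.393129 = 0.393129
Relative intensity = 0.393129 / 0.467742 × 100 = 84.0

84.0%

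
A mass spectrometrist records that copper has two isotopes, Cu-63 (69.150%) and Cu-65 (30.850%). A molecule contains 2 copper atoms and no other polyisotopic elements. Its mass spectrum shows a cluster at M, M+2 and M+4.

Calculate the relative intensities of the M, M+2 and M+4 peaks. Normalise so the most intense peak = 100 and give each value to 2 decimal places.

The 2 Cu atoms are independent, so intensities follow the terms of (0.69150 + 0.30850)^2.
P(M) = 0.69150^2 = 0.478172
P(M+2) = 2 × 0.69150^1 × 0.30850^1 = 0.426656
P(M+4) = 0.30850^2 = 0.095172
The M peak is largest (0.478172); scaling to 100 gives 100.00 : 89.23 : 19.90.

100.00 : 89.23 : 19.90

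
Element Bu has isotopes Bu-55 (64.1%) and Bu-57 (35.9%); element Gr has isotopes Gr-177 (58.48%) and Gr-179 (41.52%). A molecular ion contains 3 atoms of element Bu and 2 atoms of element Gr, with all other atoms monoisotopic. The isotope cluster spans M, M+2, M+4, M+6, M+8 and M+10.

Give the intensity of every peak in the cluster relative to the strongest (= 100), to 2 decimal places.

26.10 : 80.92 : 100.00 : 61.57 : 18.89 : 2.31

Element Bu pattern (n=3): 0.26337472 : 0.44251884 : 0.24783816 : 0.04626828
Element Gr pattern (n=2): 0.34199104 : 0.48561792 : 0.17239104
Convolve the two distributions (both contribute in 2-u steps):
  M: 0.26337472×0.34199104 = 0.090072
  M+2: 0.26337472×0.48561792 + 0.44251884×0.34199104 = 0.279237
  M+4: 0.26337472×0.17239104 + 0.44251884×0.48561792 + 0.24783816×0.34199104 = 0.345057
  M+6: 0.44251884×0.17239104 + 0.24783816×0.48561792 + 0.04626828×0.34199104 = 0.212464
  M+8: 0.24783816×0.17239104 + 0.04626828×0.48561792 = 0.065194
  M+10: 0.04626828×0.17239104 = 0.007976
Scale to base peak (0.345057) = 100: 26.10 : 80.92 : 100.00 : 61.57 : 18.89 : 2.31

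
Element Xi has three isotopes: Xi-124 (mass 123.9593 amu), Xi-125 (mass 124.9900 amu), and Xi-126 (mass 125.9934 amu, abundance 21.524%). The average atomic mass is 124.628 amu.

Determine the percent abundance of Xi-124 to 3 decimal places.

56.076%

Let x and y be the fractions of Xi-124 and Xi-125. Then x + y = 1 − 0.21524 = 0.78476 and 123.9593x + 124.9900y = 124.628 − 0.21524×125.9934 = 97.509180584.
Substituting: 123.9593x + 124.9900(0.78476 − x) = 97.509180584
(123.9593 − 124.9900)x = -0.577971816  ⇒  x = 0.56076, y = 0.22400
Xi-124: 56.076%, Xi-125: 22.400%.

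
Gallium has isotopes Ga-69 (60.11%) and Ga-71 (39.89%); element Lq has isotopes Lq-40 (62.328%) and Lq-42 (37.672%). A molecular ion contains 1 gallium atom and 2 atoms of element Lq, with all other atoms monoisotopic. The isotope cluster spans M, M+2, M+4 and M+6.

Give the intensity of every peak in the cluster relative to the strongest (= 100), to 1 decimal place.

53.4 : 100.0 : 62.4 : 12.9

Gallium pattern (n=1): 0.6011 : 0.3989
Element Lq pattern (n=2): 0.38847796 : 0.46960408 : 0.14191796
Convolve the two distributions (both contribute in 2-u steps):
  M: 0.6011×0.38847796 = 0.233514
  M+2: 0.6011×0.46960408 + 0.3989×0.38847796 = 0.437243
  M+4: 0.6011×0.14191796 + 0.3989×0.46960408 = 0.272632
  M+6: 0.3989×0.14191796 = 0.056611
Scale to base peak (0.437243) = 100: 53.4 : 100.0 : 62.4 : 12.9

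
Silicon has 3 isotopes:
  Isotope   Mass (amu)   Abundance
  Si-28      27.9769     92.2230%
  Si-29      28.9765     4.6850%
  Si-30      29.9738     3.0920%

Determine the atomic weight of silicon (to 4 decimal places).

The abundance-weighted mean is 0.922230 × 27.9769 + 0.046850 × 28.9765 + 0.030920 × 29.9738
= 25.80114 + 1.35755 + 0.92679 = 28.08548 amu

28.0855 amu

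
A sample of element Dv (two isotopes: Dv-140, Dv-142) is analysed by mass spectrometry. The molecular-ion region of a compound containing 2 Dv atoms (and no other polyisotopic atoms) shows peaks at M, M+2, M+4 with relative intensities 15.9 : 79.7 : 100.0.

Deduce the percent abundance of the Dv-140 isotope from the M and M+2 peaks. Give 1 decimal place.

If p is the fraction of Dv that is Dv-140, then I(M+2)/I(M) = [C(2,1)·p^1·(1−p)] / p^2 = 2·(1−p)/p = 79.7/15.9 = 5.0126
(1−p)/p = 5.0126/2 = 2.5063  ⇒  p = 1/(1 + 2.5063) = 0.2852
Dv-140: 28.5%, Dv-142: 71.5%.

28.5%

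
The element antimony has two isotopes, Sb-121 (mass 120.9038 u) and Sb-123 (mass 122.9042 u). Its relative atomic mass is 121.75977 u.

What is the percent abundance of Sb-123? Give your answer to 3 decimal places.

42.790%

Writing the weighted mean with unknown fraction x of Sb-121:
120.9038·x + 122.9042·(1 − x) = 121.75977
(120.9038 − 122.9042)·x = 121.75977 − 122.9042
x = -1.14443 / -2.0004 = 0.57210 → 57.210% Sb-121, 42.790% Sb-123.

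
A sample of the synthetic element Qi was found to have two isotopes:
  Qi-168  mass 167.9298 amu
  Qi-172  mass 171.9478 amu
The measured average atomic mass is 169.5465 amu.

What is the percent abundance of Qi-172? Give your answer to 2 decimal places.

40.24%

Let x be the fractional abundance of Qi-168; then Qi-172 has abundance 1 − x.
167.9298·x + 171.9478·(1 − x) = 169.5465
(167.9298 − 171.9478)·x = 169.5465 − 171.9478
x = -2.4013 / -4.0180 = 0.59764 → 59.76% Qi-168, 40.24% Qi-172.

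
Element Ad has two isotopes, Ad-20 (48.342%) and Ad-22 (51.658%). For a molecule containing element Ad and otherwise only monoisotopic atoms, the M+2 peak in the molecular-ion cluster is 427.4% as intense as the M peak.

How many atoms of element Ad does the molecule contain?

4

With n Ad atoms, P(M+2)/P(M) = C(n,1)·p^(n−1)q / p^n = n·q/p = n · 0.51658/0.48342.
n = 4.274 × 0.48342/0.51658 = 4.00 ≈ 4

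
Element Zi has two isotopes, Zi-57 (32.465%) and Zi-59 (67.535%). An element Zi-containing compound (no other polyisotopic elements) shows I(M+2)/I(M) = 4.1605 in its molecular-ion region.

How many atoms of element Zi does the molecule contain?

With n Zi atoms, P(M+2)/P(M) = C(n,1)·p^(n−1)q / p^n = n·q/p = n · 0.67535/0.32465.
n = 4.1605 × 0.32465/0.67535 = 2.00 ≈ 2

2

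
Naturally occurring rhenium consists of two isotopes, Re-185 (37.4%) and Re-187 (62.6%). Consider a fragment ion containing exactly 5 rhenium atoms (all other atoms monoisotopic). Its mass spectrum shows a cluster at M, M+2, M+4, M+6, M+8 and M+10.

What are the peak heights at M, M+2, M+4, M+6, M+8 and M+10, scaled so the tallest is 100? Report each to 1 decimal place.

The 5 Re atoms are independent, so intensities follow the terms of (0.374 + 0.626)^5.
P(M) = 0.374^5 = 0.007317
P(M+2) = 5 × 0.374^4 × 0.626^1 = 0.061239
P(M+4) = 10 × 0.374^3 × 0.626^2 = 0.205005
P(M+6) = 10 × 0.374^2 × 0.626^3 = 0.343136
P(M+8) = 5 × 0.374^1 × 0.626^4 = 0.287170
P(M+10) = 0.626^5 = 0.096133
The M+6 peak is largest (0.343136); scaling to 100 gives 2.1 : 17.8 : 59.7 : 100.0 : 83.7 : 28.0.

2.1 : 17.8 : 59.7 : 100.0 : 83.7 : 28.0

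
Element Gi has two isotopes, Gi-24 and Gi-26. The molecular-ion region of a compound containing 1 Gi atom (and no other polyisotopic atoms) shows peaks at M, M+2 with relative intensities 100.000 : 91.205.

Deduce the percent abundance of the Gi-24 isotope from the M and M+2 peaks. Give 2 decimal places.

52.30%

Let p = fractional abundance of Gi-24. I(M+2)/I(M) = [C(1,1)·p^0·(1−p)] / p^1 = 1·(1−p)/p = 91.205/100.000 = 0.9121
(1−p)/p = 0.9121/1 = 0.9121  ⇒  p = 1/(1 + 0.9121) = 0.5230
Gi-24: 52.30%, Gi-26: 47.70%.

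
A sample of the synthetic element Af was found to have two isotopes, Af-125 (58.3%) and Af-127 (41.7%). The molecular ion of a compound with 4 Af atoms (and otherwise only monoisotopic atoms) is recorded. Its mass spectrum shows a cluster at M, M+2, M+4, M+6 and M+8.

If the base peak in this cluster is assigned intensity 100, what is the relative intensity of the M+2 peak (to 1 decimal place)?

93.2

(0.583 + 0.417)^4 gives M 0.1155, M+2 0.3305, M+4 0.3546, M+6 0.1691, M+8 0.0302; the largest is M+4.
P(M+4) = C(4,2) × 0.583^2 × 0.417^2 = 6 × 0.339889 × 0.173889 = 0.354618 (base)
P(M+2) = C(4,1) × 0.583^3 × 0.417^1 = 4 × 0.19815529 × 0.4170 = 0.330523
Relative intensity = 0.330523 / 0.354618 × 100 = 93.2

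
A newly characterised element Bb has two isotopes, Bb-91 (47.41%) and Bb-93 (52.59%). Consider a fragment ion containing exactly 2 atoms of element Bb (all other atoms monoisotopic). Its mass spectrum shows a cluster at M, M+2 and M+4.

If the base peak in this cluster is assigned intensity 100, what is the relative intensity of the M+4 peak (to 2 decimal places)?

Term probabilities: M 0.2248, M+2 0.4987, M+4 0.2766. Base peak = M+2.
P(M+2) = C(2,1) × 0.4741^1 × 0.5259^1 = 2 × 0.4741 × 0.5259 = 0.498658 (base)
P(M+4) = C(2,2) × 0.4741^0 × 0.5259^2 = 1 × 1.0000 × 0.27657081 = 0.276571
Relative intensity = 0.276571 / 0.498658 × 100 = 55.46

55.46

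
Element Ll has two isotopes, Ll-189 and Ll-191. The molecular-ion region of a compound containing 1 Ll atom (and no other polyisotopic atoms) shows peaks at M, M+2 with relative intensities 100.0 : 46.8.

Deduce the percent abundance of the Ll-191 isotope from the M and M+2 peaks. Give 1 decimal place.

31.9%

Let p = fractional abundance of Ll-189. I(M+2)/I(M) = [C(1,1)·p^0·(1−p)] / p^1 = 1·(1−p)/p = 46.8/100.0 = 0.4680
(1−p)/p = 0.4680/1 = 0.4680  ⇒  p = 1/(1 + 0.4680) = 0.6812
Ll-189: 68.1%, Ll-191: 31.9%.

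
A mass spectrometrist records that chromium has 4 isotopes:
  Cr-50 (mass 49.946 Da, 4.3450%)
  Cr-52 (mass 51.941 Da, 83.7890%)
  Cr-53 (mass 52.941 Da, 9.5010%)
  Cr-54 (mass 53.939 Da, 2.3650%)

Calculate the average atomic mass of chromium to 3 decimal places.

Weight each isotope mass by its fractional abundance: 0.043450 × 49.946 + 0.837890 × 51.941 + 0.095010 × 52.941 + 0.023650 × 53.939
= 2.1702 + 43.5208 + 5.0299 + 1.2757 = 51.9966 Da

51.997 Da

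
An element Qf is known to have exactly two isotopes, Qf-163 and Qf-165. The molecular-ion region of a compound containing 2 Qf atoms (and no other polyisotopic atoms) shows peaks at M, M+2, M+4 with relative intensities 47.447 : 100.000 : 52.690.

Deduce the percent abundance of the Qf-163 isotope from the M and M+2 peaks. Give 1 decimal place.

Let p = fractional abundance of Qf-163. I(M+2)/I(M) = [C(2,1)·p^1·(1−p)] / p^2 = 2·(1−p)/p = 100.000/47.447 = 2.1076
(1−p)/p = 2.1076/2 = 1.0538  ⇒  p = 1/(1 + 1.0538) = 0.4869
Qf-163: 48.7%, Qf-165: 51.3%.

48.7%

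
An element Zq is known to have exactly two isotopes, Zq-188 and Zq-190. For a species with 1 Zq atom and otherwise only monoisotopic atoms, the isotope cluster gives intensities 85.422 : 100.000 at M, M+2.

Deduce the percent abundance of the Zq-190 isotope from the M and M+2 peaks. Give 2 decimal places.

Let p = fractional abundance of Zq-188. I(M+2)/I(M) = [C(1,1)·p^0·(1−p)] / p^1 = 1·(1−p)/p = 100.000/85.422 = 1.1707
(1−p)/p = 1.1707/1 = 1.1707  ⇒  p = 1/(1 + 1.1707) = 0.4607
Zq-188: 46.07%, Zq-190: 53.93%.

53.93%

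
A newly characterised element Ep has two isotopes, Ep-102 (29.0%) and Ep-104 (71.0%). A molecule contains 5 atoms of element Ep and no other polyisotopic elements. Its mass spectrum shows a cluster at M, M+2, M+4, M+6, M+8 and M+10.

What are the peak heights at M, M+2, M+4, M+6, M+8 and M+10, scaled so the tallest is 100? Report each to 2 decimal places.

Expanding (0.290 + 0.710)^5:
P(M) = 0.290^5 = 0.002051
P(M+2) = 5 × 0.290^4 × 0.710^1 = 0.025108
P(M+4) = 10 × 0.290^3 × 0.710^2 = 0.122945
P(M+6) = 10 × 0.290^2 × 0.710^3 = 0.301003
P(M+8) = 5 × 0.290^1 × 0.710^4 = 0.368469
P(M+10) = 0.710^5 = 0.180423
The M+8 peak is largest (0.368469); scaling to 100 gives 0.56 : 6.81 : 33.37 : 81.69 : 100.00 : 48.97.

0.56 : 6.81 : 33.37 : 81.69 : 100.00 : 48.97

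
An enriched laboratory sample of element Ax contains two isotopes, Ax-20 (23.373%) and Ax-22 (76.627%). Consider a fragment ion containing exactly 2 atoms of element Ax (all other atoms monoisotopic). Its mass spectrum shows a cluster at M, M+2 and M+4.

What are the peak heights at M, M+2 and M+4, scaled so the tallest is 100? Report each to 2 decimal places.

9.30 : 61.00 : 100.00

The 2 Ax atoms are independent, so intensities follow the terms of (0.23373 + 0.76627)^2.
P(M) = 0.23373^2 = 0.054630
P(M+2) = 2 × 0.23373^1 × 0.76627^1 = 0.358201
P(M+4) = 0.76627^2 = 0.587170
The M+4 peak is largest (0.587170); scaling to 100 gives 9.30 : 61.00 : 100.00.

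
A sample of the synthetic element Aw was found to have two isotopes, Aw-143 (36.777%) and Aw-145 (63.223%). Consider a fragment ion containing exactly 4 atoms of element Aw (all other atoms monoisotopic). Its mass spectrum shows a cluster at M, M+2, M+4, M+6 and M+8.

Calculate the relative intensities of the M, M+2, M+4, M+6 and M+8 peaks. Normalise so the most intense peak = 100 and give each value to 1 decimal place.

4.9 : 33.8 : 87.3 : 100.0 : 43.0

The 4 Aw atoms are independent, so intensities follow the terms of (0.36777 + 0.63223)^4.
P(M) = 0.36777^4 = 0.018294
P(M+2) = 4 × 0.36777^3 × 0.63223^1 = 0.125795
P(M+4) = 6 × 0.36777^2 × 0.63223^2 = 0.324380
P(M+6) = 4 × 0.36777^1 × 0.63223^3 = 0.371759
P(M+8) = 0.63223^4 = 0.159772
The M+6 peak is largest (0.371759); scaling to 100 gives 4.9 : 33.8 : 87.3 : 100.0 : 43.0.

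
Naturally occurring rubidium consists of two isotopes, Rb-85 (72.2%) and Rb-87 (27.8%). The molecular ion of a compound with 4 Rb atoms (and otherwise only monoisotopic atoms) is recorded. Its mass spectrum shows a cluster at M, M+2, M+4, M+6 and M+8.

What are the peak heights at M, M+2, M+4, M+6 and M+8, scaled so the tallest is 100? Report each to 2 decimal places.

64.93 : 100.00 : 57.76 : 14.83 : 1.43

The 4 Rb atoms are independent, so intensities follow the terms of (0.722 + 0.278)^4.
P(M) = 0.722^4 = 0.271737
P(M+2) = 4 × 0.722^3 × 0.278^1 = 0.418520
P(M+4) = 6 × 0.722^2 × 0.278^2 = 0.241721
P(M+6) = 4 × 0.722^1 × 0.278^3 = 0.062049
P(M+8) = 0.278^4 = 0.005973
The M+2 peak is largest (0.418520); scaling to 100 gives 64.93 : 100.00 : 57.76 : 14.83 : 1.43.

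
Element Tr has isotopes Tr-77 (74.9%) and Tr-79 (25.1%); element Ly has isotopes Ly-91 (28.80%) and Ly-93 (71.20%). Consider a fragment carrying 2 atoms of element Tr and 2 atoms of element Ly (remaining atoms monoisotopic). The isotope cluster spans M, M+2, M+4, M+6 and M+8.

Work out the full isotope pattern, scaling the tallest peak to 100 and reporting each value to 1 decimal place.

Element Tr pattern (n=2): 0.561001 : 0.375998 : 0.063001
Element Ly pattern (n=2): 0.082944 : 0.410112 : 0.506944
Convolve the two distributions (both contribute in 2-u steps):
  M: 0.561001×0.082944 = 0.046532
  M+2: 0.561001×0.410112 + 0.375998×0.082944 = 0.261260
  M+4: 0.561001×0.506944 + 0.375998×0.410112 + 0.063001×0.082944 = 0.443823
  M+6: 0.375998×0.506944 + 0.063001×0.410112 = 0.216447
  M+8: 0.063001×0.506944 = 0.031938
Scale to base peak (0.443823) = 100: 10.5 : 58.9 : 100.0 : 48.8 : 7.2

10.5 : 58.9 : 100.0 : 48.8 : 7.2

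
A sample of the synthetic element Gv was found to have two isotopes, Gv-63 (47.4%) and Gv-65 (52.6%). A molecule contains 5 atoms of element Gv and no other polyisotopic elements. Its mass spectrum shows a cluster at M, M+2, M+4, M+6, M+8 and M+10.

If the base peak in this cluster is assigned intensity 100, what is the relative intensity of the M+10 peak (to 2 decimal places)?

(0.474 + 0.526)^5 gives M 0.0239, M+2 0.1328, M+4 0.2947, M+6 0.3270, M+8 0.1814, M+10 0.0403; the largest is M+6.
P(M+6) = C(5,3) × 0.474^2 × 0.526^3 = 10 × 0.224676 × 0.14553158 = 0.326975 (base)
P(M+10) = C(5,5) × 0.474^0 × 0.526^5 = 1 × 1.0000 × 0.04026509 = 0.040265
Relative intensity = 0.040265 / 0.326975 × 100 = 12.31

12.31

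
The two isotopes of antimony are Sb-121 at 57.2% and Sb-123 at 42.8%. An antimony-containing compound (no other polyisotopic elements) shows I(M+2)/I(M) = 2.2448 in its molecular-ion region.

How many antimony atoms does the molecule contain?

With n Sb atoms, P(M+2)/P(M) = C(n,1)·p^(n−1)q / p^n = n·q/p = n · 0.428/0.572.
n = 2.2448 × 0.572/0.428 = 3.00 ≈ 3

3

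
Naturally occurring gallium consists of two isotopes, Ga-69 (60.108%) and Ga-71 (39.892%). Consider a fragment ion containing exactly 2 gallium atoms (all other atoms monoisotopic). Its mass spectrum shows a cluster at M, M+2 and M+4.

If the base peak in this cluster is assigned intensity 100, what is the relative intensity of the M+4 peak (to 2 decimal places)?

33.18

Binomial terms of (0.60108 + 0.39892)^2: M 0.3613, M+2 0.4796, M+4 0.1591 → M+2 is the base peak.
P(M+2) = C(2,1) × 0.60108^1 × 0.39892^1 = 2 × 0.60108 × 0.39892 = 0.479566 (base)
P(M+4) = C(2,2) × 0.60108^0 × 0.39892^2 = 1 × 1.0000 × 0.15913717 = 0.159137
Relative intensity = 0.159137 / 0.479566 × 100 = 33.18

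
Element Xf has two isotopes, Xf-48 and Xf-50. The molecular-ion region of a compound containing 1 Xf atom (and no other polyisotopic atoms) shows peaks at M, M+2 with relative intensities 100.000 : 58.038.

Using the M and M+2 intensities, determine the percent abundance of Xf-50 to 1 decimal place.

36.7%

Write p for the Xf-48 fraction. I(M+2)/I(M) = [C(1,1)·p^0·(1−p)] / p^1 = 1·(1−p)/p = 58.038/100.000 = 0.5804
(1−p)/p = 0.5804/1 = 0.5804  ⇒  p = 1/(1 + 0.5804) = 0.6328
Xf-48: 63.3%, Xf-50: 36.7%.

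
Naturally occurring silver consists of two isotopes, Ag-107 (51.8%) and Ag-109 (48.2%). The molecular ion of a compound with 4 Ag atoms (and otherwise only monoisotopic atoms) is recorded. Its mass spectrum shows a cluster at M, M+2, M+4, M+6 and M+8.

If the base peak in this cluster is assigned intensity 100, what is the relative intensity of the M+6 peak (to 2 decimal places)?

62.03

(0.518 + 0.482)^4 gives M 0.0720, M+2 0.2680, M+4 0.3740, M+6 0.2320, M+8 0.0540; the largest is M+4.
P(M+4) = C(4,2) × 0.518^2 × 0.482^2 = 6 × 0.268324 × 0.232324 = 0.374029 (base)
P(M+6) = C(4,3) × 0.518^1 × 0.482^3 = 4 × 0.5180 × 0.11198017 = 0.232023
Relative intensity = 0.232023 / 0.374029 × 100 = 62.03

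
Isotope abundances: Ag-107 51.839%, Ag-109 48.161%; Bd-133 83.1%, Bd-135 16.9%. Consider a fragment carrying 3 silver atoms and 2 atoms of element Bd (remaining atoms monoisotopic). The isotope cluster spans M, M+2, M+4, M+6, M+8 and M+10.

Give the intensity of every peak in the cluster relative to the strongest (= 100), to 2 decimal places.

26.56 : 84.84 : 100.00 : 52.34 : 11.51 : 0.88

Silver pattern (n=3): 0.13930601 : 0.38826655 : 0.36071887 : 0.11170857
Element Bd pattern (n=2): 0.690561 : 0.280878 : 0.028561
Convolve the two distributions (both contribute in 2-u steps):
  M: 0.13930601×0.690561 = 0.096199
  M+2: 0.13930601×0.280878 + 0.38826655×0.690561 = 0.307250
  M+4: 0.13930601×0.028561 + 0.38826655×0.280878 + 0.36071887×0.690561 = 0.362133
  M+6: 0.38826655×0.028561 + 0.36071887×0.280878 + 0.11170857×0.690561 = 0.189549
  M+8: 0.36071887×0.028561 + 0.11170857×0.280878 = 0.041679
  M+10: 0.11170857×0.028561 = 0.003191
Scale to base peak (0.362133) = 100: 26.56 : 84.84 : 100.00 : 52.34 : 11.51 : 0.88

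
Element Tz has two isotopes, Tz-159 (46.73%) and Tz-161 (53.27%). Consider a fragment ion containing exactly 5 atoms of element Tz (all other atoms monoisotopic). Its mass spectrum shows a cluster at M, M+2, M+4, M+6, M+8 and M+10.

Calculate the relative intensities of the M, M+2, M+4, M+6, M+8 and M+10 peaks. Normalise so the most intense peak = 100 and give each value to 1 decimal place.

6.8 : 38.5 : 87.7 : 100.0 : 57.0 : 13.0

The 5 Tz atoms are independent, so intensities follow the terms of (0.4673 + 0.5327)^5.
P(M) = 0.4673^5 = 0.022283
P(M+2) = 5 × 0.4673^4 × 0.5327^1 = 0.127009
P(M+4) = 10 × 0.4673^3 × 0.5327^2 = 0.289569
P(M+6) = 10 × 0.4673^2 × 0.5327^3 = 0.330096
P(M+8) = 5 × 0.4673^1 × 0.5327^4 = 0.188147
P(M+10) = 0.5327^5 = 0.042896
The M+6 peak is largest (0.330096); scaling to 100 gives 6.8 : 38.5 : 87.7 : 100.0 : 57.0 : 13.0.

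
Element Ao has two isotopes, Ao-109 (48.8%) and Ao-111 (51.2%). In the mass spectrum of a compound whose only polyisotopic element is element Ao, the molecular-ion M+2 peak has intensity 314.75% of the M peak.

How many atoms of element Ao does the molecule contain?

With n Ao atoms, P(M+2)/P(M) = C(n,1)·p^(n−1)q / p^n = n·q/p = n · 0.512/0.488.
n = 3.1475 × 0.488/0.512 = 3.00 ≈ 3

3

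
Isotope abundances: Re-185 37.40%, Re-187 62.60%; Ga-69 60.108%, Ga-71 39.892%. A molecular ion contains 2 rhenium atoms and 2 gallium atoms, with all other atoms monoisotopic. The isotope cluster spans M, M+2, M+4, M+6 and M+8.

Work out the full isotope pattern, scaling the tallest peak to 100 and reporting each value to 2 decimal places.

13.01 : 60.83 : 100.00 : 67.57 : 16.06

Rhenium pattern (n=2): 0.139876 : 0.468248 : 0.391876
Gallium pattern (n=2): 0.36129717 : 0.47956567 : 0.15913717
Convolve the two distributions (both contribute in 2-u steps):
  M: 0.139876×0.36129717 = 0.050537
  M+2: 0.139876×0.47956567 + 0.468248×0.36129717 = 0.236256
  M+4: 0.139876×0.15913717 + 0.468248×0.47956567 + 0.391876×0.36129717 = 0.388399
  M+6: 0.468248×0.15913717 + 0.391876×0.47956567 = 0.262446
  M+8: 0.391876×0.15913717 = 0.062362
Scale to base peak (0.388399) = 100: 13.01 : 60.83 : 100.00 : 67.57 : 16.06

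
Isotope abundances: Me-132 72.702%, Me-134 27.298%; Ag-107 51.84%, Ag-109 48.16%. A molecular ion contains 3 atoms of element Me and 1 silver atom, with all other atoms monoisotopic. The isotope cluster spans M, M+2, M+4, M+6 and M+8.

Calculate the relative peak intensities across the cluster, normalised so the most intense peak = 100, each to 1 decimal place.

Element Me pattern (n=3): 0.3842723 : 0.43285735 : 0.1625284 : 0.02034195
Silver pattern (n=1): 0.5184 : 0.4816
Convolve the two distributions (both contribute in 2-u steps):
  M: 0.3842723×0.5184 = 0.199207
  M+2: 0.3842723×0.4816 + 0.43285735×0.5184 = 0.409459
  M+4: 0.43285735×0.4816 + 0.1625284×0.5184 = 0.292719
  M+6: 0.1625284×0.4816 + 0.02034195×0.5184 = 0.088819
  M+8: 0.02034195×0.4816 = 0.009797
Scale to base peak (0.409459) = 100: 48.7 : 100.0 : 71.5 : 21.7 : 2.4

48.7 : 100.0 : 71.5 : 21.7 : 2.4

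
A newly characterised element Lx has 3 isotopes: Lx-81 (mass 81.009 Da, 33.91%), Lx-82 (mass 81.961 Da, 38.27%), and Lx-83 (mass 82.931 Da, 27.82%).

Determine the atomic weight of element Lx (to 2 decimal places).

81.91 Da

Average mass = Σ (abundance × isotope mass) = 0.3391 × 81.009 + 0.3827 × 81.961 + 0.2782 × 82.931
= 27.4702 + 31.3665 + 23.0714 = 81.9081 Da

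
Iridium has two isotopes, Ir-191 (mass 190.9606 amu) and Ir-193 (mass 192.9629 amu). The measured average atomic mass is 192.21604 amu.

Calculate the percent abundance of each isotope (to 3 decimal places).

Ir-191: 37.300%, Ir-193: 62.700%

With x = fraction of Ir-191 (so Ir-193 is 1 − x):
190.9606·x + 192.9629·(1 − x) = 192.21604
(190.9606 − 192.9629)·x = 192.21604 − 192.9629
x = -0.74686 / -2.0023 = 0.37300 → 37.300% Ir-191, 62.700% Ir-193.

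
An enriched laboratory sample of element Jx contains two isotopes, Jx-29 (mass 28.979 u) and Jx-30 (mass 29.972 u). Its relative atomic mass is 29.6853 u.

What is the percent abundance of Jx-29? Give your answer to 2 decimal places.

Writing the weighted mean with unknown fraction x of Jx-29:
28.979·x + 29.972·(1 − x) = 29.6853
(28.979 − 29.972)·x = 29.6853 − 29.972
x = -0.2867 / -0.993 = 0.28872 → 28.87% Jx-29, 71.13% Jx-30.

28.87%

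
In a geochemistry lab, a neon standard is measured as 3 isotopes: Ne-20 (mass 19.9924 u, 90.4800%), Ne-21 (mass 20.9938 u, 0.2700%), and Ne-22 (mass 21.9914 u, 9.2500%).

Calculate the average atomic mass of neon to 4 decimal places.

20.1800 u

Average mass = Σ (abundance × isotope mass) = 0.904800 × 19.9924 + 0.002700 × 20.9938 + 0.092500 × 21.9914
= 18.08912 + 0.05668 + 2.03420 = 20.18000 u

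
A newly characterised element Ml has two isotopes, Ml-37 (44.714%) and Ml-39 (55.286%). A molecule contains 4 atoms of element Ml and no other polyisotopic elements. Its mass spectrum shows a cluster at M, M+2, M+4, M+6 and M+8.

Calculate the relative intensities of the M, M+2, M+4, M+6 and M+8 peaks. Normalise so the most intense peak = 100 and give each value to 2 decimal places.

10.90 : 53.92 : 100.00 : 82.43 : 25.48

Expanding (0.44714 + 0.55286)^4:
P(M) = 0.44714^4 = 0.039974
P(M+2) = 4 × 0.44714^3 × 0.55286^1 = 0.197700
P(M+4) = 6 × 0.44714^2 × 0.55286^2 = 0.366664
P(M+6) = 4 × 0.44714^1 × 0.55286^3 = 0.302238
P(M+8) = 0.55286^4 = 0.093424
The M+4 peak is largest (0.366664); scaling to 100 gives 10.90 : 53.92 : 100.00 : 82.43 : 25.48.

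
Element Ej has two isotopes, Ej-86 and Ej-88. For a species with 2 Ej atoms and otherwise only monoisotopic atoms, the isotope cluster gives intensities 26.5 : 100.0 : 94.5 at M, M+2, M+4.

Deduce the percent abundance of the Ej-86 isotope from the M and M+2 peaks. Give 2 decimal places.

Write p for the Ej-86 fraction. I(M+2)/I(M) = [C(2,1)·p^1·(1−p)] / p^2 = 2·(1−p)/p = 100.0/26.5 = 3.7736
(1−p)/p = 3.7736/2 = 1.8868  ⇒  p = 1/(1 + 1.8868) = 0.3464
Ej-86: 34.64%, Ej-88: 65.36%.

34.64%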